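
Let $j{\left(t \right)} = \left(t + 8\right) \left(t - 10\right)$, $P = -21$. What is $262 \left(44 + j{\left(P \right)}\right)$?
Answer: $117114$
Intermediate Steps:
$j{\left(t \right)} = \left(-10 + t\right) \left(8 + t\right)$ ($j{\left(t \right)} = \left(8 + t\right) \left(-10 + t\right) = \left(-10 + t\right) \left(8 + t\right)$)
$262 \left(44 + j{\left(P \right)}\right) = 262 \left(44 - \left(38 - 441\right)\right) = 262 \left(44 + \left(-80 + 441 + 42\right)\right) = 262 \left(44 + 403\right) = 262 \cdot 447 = 117114$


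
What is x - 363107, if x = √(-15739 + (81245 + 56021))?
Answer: -363107 + 3*√13503 ≈ -3.6276e+5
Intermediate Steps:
x = 3*√13503 (x = √(-15739 + 137266) = √121527 = 3*√13503 ≈ 348.61)
x - 363107 = 3*√13503 - 363107 = -363107 + 3*√13503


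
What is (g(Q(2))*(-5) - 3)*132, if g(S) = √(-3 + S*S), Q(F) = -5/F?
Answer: -396 - 330*√13 ≈ -1585.8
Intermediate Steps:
g(S) = √(-3 + S²)
(g(Q(2))*(-5) - 3)*132 = (√(-3 + (-5/2)²)*(-5) - 3)*132 = (√(-3 + 25/4)*(-5) - 3)*132 = (√(13/4)*(-5) - 3)*132 = ((√13/2)*(-5) - 3)*132 = (-5*√13/2 - 3)*132 = (-3 - 5*√13/2)*132 = -396 - 330*√13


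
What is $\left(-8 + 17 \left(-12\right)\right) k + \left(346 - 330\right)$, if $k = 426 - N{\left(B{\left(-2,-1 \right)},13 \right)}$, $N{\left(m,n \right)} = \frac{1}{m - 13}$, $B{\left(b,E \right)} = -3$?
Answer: $- \frac{361237}{4} \approx -90309.0$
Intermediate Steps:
$N{\left(m,n \right)} = \frac{1}{-13 + m}$
$k = \frac{6817}{16}$ ($k = 426 - \frac{1}{-13 - 3} = 426 - \frac{1}{-16} = 426 - - \frac{1}{16} = 426 + \frac{1}{16} = \frac{6817}{16} \approx 426.06$)
$\left(-8 + 17 \left(-12\right)\right) k + \left(346 - 330\right) = \left(-8 + 17 \left(-12\right)\right) \frac{6817}{16} + \left(346 - 330\right) = \left(-8 - 204\right) \frac{6817}{16} + \left(346 - 330\right) = \left(-212\right) \frac{6817}{16} + 16 = - \frac{361301}{4} + 16 = - \frac{361237}{4}$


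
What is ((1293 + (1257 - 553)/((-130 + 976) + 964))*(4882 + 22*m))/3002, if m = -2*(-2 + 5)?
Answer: 29262925/14299 ≈ 2046.5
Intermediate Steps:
m = -6 (m = -2*3 = -6)
((1293 + (1257 - 553)/((-130 + 976) + 964))*(4882 + 22*m))/3002 = ((1293 + (1257 - 553)/((-130 + 976) + 964))*(4882 + 22*(-6)))/3002 = ((1293 + 704/(846 + 964))*(4882 - 132))*(1/3002) = ((1293 + 704/1810)*4750)*(1/3002) = ((1293 + 704*(1/1810))*4750)*(1/3002) = ((1293 + 352/905)*4750)*(1/3002) = ((1170517/905)*4750)*(1/3002) = (1111991150/181)*(1/3002) = 29262925/14299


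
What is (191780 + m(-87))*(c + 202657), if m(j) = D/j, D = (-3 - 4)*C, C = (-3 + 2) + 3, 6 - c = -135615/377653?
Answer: 1277000616778870196/32855811 ≈ 3.8867e+10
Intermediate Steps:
c = 2401533/377653 (c = 6 - (-135615)/377653 = 6 - 1*(-135615/377653) = 6 + 135615/377653 = 2401533/377653 ≈ 6.3591)
C = 2 (C = -1 + 3 = 2)
D = -14 (D = (-3 - 4)*2 = -7*2 = -14)
m(j) = -14/j
(191780 + m(-87))*(c + 202657) = (191780 - 14/(-87))*(2401533/377653 + 202657) = (191780 - 14*(-1/87))*(76536425554/377653) = (191780 + 14/87)*(76536425554/377653) = (16684874/87)*(76536425554/377653) = 1277000616778870196/32855811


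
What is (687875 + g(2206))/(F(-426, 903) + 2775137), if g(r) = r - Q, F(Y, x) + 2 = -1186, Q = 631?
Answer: 689450/2773949 ≈ 0.24854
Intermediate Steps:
F(Y, x) = -1188 (F(Y, x) = -2 - 1186 = -1188)
g(r) = -631 + r (g(r) = r - 1*631 = r - 631 = -631 + r)
(687875 + g(2206))/(F(-426, 903) + 2775137) = (687875 + (-631 + 2206))/(-1188 + 2775137) = (687875 + 1575)/2773949 = 689450*(1/2773949) = 689450/2773949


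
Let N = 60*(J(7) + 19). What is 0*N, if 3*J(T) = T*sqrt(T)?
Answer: 0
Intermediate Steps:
J(T) = T**(3/2)/3 (J(T) = (T*sqrt(T))/3 = T**(3/2)/3)
N = 1140 + 140*sqrt(7) (N = 60*(7**(3/2)/3 + 19) = 60*((7*sqrt(7))/3 + 19) = 60*(7*sqrt(7)/3 + 19) = 60*(19 + 7*sqrt(7)/3) = 1140 + 140*sqrt(7) ≈ 1510.4)
0*N = 0*(1140 + 140*sqrt(7)) = 0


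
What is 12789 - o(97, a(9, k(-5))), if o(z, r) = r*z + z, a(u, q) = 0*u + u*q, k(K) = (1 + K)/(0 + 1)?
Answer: 16184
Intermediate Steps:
k(K) = 1 + K (k(K) = (1 + K)/1 = (1 + K)*1 = 1 + K)
a(u, q) = q*u (a(u, q) = 0 + q*u = q*u)
o(z, r) = z + r*z
12789 - o(97, a(9, k(-5))) = 12789 - 97*(1 + (1 - 5)*9) = 12789 - 97*(1 - 4*9) = 12789 - 97*(1 - 36) = 12789 - 97*(-35) = 12789 - 1*(-3395) = 12789 + 3395 = 16184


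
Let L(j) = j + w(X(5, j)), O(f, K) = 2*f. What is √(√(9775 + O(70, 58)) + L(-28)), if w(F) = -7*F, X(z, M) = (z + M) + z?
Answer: √(98 + √9915) ≈ 14.056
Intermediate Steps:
X(z, M) = M + 2*z (X(z, M) = (M + z) + z = M + 2*z)
L(j) = -70 - 6*j (L(j) = j - 7*(j + 2*5) = j - 7*(j + 10) = j - 7*(10 + j) = j + (-70 - 7*j) = -70 - 6*j)
√(√(9775 + O(70, 58)) + L(-28)) = √(√(9775 + 2*70) + (-70 - 6*(-28))) = √(√(9775 + 140) + (-70 + 168)) = √(√9915 + 98) = √(98 + √9915)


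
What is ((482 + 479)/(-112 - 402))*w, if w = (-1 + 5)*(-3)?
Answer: 5766/257 ≈ 22.436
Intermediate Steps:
w = -12 (w = 4*(-3) = -12)
((482 + 479)/(-112 - 402))*w = ((482 + 479)/(-112 - 402))*(-12) = (961/(-514))*(-12) = (961*(-1/514))*(-12) = -961/514*(-12) = 5766/257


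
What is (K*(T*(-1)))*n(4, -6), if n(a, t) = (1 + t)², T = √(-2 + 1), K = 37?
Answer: -925*I ≈ -925.0*I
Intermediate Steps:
T = I (T = √(-1) = I ≈ 1.0*I)
(K*(T*(-1)))*n(4, -6) = (37*(I*(-1)))*(1 - 6)² = (37*(-I))*(-5)² = -37*I*25 = -925*I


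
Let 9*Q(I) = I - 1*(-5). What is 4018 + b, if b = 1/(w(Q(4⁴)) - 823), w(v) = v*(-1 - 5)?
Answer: 4005945/997 ≈ 4018.0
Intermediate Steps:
Q(I) = 5/9 + I/9 (Q(I) = (I - 1*(-5))/9 = (I + 5)/9 = (5 + I)/9 = 5/9 + I/9)
w(v) = -6*v (w(v) = v*(-6) = -6*v)
b = -1/997 (b = 1/(-6*(5/9 + (⅑)*4⁴) - 823) = 1/(-6*(5/9 + (⅑)*256) - 823) = 1/(-6*(5/9 + 256/9) - 823) = 1/(-6*29 - 823) = 1/(-174 - 823) = 1/(-997) = -1/997 ≈ -0.0010030)
4018 + b = 4018 - 1/997 = 4005945/997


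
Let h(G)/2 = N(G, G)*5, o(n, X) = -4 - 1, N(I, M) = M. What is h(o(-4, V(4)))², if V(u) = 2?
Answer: 2500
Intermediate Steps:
o(n, X) = -5
h(G) = 10*G (h(G) = 2*(G*5) = 2*(5*G) = 10*G)
h(o(-4, V(4)))² = (10*(-5))² = (-50)² = 2500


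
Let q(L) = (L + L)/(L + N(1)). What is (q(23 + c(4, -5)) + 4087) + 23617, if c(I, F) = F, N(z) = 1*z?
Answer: 526412/19 ≈ 27706.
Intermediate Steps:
N(z) = z
q(L) = 2*L/(1 + L) (q(L) = (L + L)/(L + 1) = (2*L)/(1 + L) = 2*L/(1 + L))
(q(23 + c(4, -5)) + 4087) + 23617 = (2*(23 - 5)/(1 + (23 - 5)) + 4087) + 23617 = (2*18/(1 + 18) + 4087) + 23617 = (2*18/19 + 4087) + 23617 = (2*18*(1/19) + 4087) + 23617 = (36/19 + 4087) + 23617 = 77689/19 + 23617 = 526412/19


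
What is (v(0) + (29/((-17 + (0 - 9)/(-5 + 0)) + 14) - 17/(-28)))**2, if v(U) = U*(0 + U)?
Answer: 3916441/7056 ≈ 555.05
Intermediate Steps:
v(U) = U**2 (v(U) = U*U = U**2)
(v(0) + (29/((-17 + (0 - 9)/(-5 + 0)) + 14) - 17/(-28)))**2 = (0**2 + (29/((-17 + (0 - 9)/(-5 + 0)) + 14) - 17/(-28)))**2 = (0 + (29/((-17 - 9/(-5)) + 14) - 17*(-1/28)))**2 = (0 + (29/((-17 - 9*(-1/5)) + 14) + 17/28))**2 = (0 + (29/((-17 + 9/5) + 14) + 17/28))**2 = (0 + (29/(-76/5 + 14) + 17/28))**2 = (0 + (29/(-6/5) + 17/28))**2 = (0 + (29*(-5/6) + 17/28))**2 = (0 + (-145/6 + 17/28))**2 = (0 - 1979/84)**2 = (-1979/84)**2 = 3916441/7056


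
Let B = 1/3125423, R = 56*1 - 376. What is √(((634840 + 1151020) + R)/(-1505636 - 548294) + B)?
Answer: I*√358238839920596018628811/641940006239 ≈ 0.93238*I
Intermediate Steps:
R = -320 (R = 56 - 376 = -320)
B = 1/3125423 ≈ 3.1996e-7
√(((634840 + 1151020) + R)/(-1505636 - 548294) + B) = √(((634840 + 1151020) - 320)/(-1505636 - 548294) + 1/3125423) = √((1785860 - 320)/(-2053930) + 1/3125423) = √(1785540*(-1/2053930) + 1/3125423) = √(-178554/205393 + 1/3125423) = √(-558056572949/641940006239) = I*√358238839920596018628811/641940006239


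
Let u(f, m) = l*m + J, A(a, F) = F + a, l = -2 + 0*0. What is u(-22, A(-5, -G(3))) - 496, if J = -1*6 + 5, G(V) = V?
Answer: -481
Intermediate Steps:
l = -2 (l = -2 + 0 = -2)
J = -1 (J = -6 + 5 = -1)
u(f, m) = -1 - 2*m (u(f, m) = -2*m - 1 = -1 - 2*m)
u(-22, A(-5, -G(3))) - 496 = (-1 - 2*(-1*3 - 5)) - 496 = (-1 - 2*(-3 - 5)) - 496 = (-1 - 2*(-8)) - 496 = (-1 + 16) - 496 = 15 - 496 = -481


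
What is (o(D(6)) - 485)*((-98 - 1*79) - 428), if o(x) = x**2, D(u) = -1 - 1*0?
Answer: 292820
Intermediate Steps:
D(u) = -1 (D(u) = -1 + 0 = -1)
(o(D(6)) - 485)*((-98 - 1*79) - 428) = ((-1)**2 - 485)*((-98 - 1*79) - 428) = (1 - 485)*((-98 - 79) - 428) = -484*(-177 - 428) = -484*(-605) = 292820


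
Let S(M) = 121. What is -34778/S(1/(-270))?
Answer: -34778/121 ≈ -287.42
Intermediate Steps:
-34778/S(1/(-270)) = -34778/121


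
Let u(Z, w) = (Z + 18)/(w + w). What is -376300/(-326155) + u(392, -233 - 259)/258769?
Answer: 233699133125/202557127668 ≈ 1.1537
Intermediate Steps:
u(Z, w) = (18 + Z)/(2*w) (u(Z, w) = (18 + Z)/((2*w)) = (18 + Z)*(1/(2*w)) = (18 + Z)/(2*w))
-376300/(-326155) + u(392, -233 - 259)/258769 = -376300/(-326155) + ((18 + 392)/(2*(-233 - 259)))/258769 = -376300*(-1/326155) + ((½)*410/(-492))*(1/258769) = 75260/65231 + ((½)*(-1/492)*410)*(1/258769) = 75260/65231 - 5/12*1/258769 = 75260/65231 - 5/3105228 = 233699133125/202557127668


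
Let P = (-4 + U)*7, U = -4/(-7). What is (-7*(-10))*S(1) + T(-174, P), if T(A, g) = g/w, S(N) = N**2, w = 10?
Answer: 338/5 ≈ 67.600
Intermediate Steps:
U = 4/7 (U = -4*(-1/7) = 4/7 ≈ 0.57143)
P = -24 (P = (-4 + 4/7)*7 = -24/7*7 = -24)
T(A, g) = g/10
(-7*(-10))*S(1) + T(-174, P) = -7*(-10)*1**2 + (1/10)*(-24) = 70*1 - 12/5 = 70 - 12/5 = 338/5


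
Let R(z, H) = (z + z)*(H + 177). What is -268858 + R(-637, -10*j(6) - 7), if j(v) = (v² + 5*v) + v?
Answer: 431842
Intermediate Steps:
j(v) = v² + 6*v
R(z, H) = 2*z*(177 + H) (R(z, H) = (2*z)*(177 + H) = 2*z*(177 + H))
-268858 + R(-637, -10*j(6) - 7) = -268858 + 2*(-637)*(177 + (-60*(6 + 6) - 7)) = -268858 + 2*(-637)*(177 + (-60*12 - 7)) = -268858 + 2*(-637)*(177 + (-10*72 - 7)) = -268858 + 2*(-637)*(177 + (-720 - 7)) = -268858 + 2*(-637)*(177 - 727) = -268858 + 2*(-637)*(-550) = -268858 + 700700 = 431842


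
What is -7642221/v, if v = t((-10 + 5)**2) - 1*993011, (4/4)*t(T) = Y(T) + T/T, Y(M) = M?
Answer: 13199/1715 ≈ 7.6962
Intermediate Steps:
t(T) = 1 + T (t(T) = T + T/T = T + 1 = 1 + T)
v = -992985 (v = (1 + (-10 + 5)**2) - 1*993011 = (1 + (-5)**2) - 993011 = (1 + 25) - 993011 = 26 - 993011 = -992985)
-7642221/v = -7642221/(-992985) = -7642221*(-1/992985) = 13199/1715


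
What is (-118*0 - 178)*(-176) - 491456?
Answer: -460128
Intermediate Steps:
(-118*0 - 178)*(-176) - 491456 = (0 - 178)*(-176) - 491456 = -178*(-176) - 491456 = 31328 - 491456 = -460128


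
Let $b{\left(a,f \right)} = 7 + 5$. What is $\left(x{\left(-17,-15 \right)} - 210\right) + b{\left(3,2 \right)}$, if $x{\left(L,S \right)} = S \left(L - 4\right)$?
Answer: $117$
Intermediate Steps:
$b{\left(a,f \right)} = 12$
$x{\left(L,S \right)} = S \left(-4 + L\right)$ ($x{\left(L,S \right)} = S \left(L - 4\right) = S \left(-4 + L\right)$)
$\left(x{\left(-17,-15 \right)} - 210\right) + b{\left(3,2 \right)} = \left(- 15 \left(-4 - 17\right) - 210\right) + 12 = \left(\left(-15\right) \left(-21\right) - 210\right) + 12 = \left(315 - 210\right) + 12 = 105 + 12 = 117$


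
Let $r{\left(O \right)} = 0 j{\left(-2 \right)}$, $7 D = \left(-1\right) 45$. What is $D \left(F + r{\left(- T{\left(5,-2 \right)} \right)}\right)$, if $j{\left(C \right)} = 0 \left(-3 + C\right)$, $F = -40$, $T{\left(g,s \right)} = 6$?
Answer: $\frac{1800}{7} \approx 257.14$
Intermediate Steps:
$j{\left(C \right)} = 0$
$D = - \frac{45}{7}$ ($D = \frac{\left(-1\right) 45}{7} = \frac{1}{7} \left(-45\right) = - \frac{45}{7} \approx -6.4286$)
$r{\left(O \right)} = 0$ ($r{\left(O \right)} = 0 \cdot 0 = 0$)
$D \left(F + r{\left(- T{\left(5,-2 \right)} \right)}\right) = - \frac{45 \left(-40 + 0\right)}{7} = \left(- \frac{45}{7}\right) \left(-40\right) = \frac{1800}{7}$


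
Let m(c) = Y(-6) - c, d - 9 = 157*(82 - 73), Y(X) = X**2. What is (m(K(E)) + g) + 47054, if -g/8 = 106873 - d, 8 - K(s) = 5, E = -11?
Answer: -796521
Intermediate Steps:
K(s) = 3 (K(s) = 8 - 1*5 = 8 - 5 = 3)
d = 1422 (d = 9 + 157*(82 - 73) = 9 + 157*9 = 9 + 1413 = 1422)
m(c) = 36 - c (m(c) = (-6)**2 - c = 36 - c)
g = -843608 (g = -8*(106873 - 1*1422) = -8*(106873 - 1422) = -8*105451 = -843608)
(m(K(E)) + g) + 47054 = ((36 - 1*3) - 843608) + 47054 = ((36 - 3) - 843608) + 47054 = (33 - 843608) + 47054 = -843575 + 47054 = -796521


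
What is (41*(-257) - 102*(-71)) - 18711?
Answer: -22006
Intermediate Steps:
(41*(-257) - 102*(-71)) - 18711 = (-10537 + 7242) - 18711 = -3295 - 18711 = -22006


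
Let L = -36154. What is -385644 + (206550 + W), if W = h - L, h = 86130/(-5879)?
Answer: -840430390/5879 ≈ -1.4295e+5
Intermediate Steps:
h = -86130/5879 (h = 86130*(-1/5879) = -86130/5879 ≈ -14.650)
W = 212463236/5879 (W = -86130/5879 - 1*(-36154) = -86130/5879 + 36154 = 212463236/5879 ≈ 36139.)
-385644 + (206550 + W) = -385644 + (206550 + 212463236/5879) = -385644 + 1426770686/5879 = -840430390/5879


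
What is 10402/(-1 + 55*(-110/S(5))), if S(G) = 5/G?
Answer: -10402/6051 ≈ -1.7191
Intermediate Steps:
10402/(-1 + 55*(-110/S(5))) = 10402/(-1 + 55*(-110/1)) = 10402/(-1 + 55*(-110*1)) = 10402/(-1 + 55*(-110)) = 10402/(-1 - 6050) = 10402/(-6051) = 10402*(-1/6051) = -10402/6051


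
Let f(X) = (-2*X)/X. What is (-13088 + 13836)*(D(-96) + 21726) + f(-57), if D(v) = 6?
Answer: 16255534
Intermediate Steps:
f(X) = -2
(-13088 + 13836)*(D(-96) + 21726) + f(-57) = (-13088 + 13836)*(6 + 21726) - 2 = 748*21732 - 2 = 16255536 - 2 = 16255534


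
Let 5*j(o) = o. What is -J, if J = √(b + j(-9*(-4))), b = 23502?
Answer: -√587730/5 ≈ -153.33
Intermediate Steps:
j(o) = o/5
J = √587730/5 (J = √(23502 + (-9*(-4))/5) = √(23502 + (⅕)*36) = √(23502 + 36/5) = √(117546/5) = √587730/5 ≈ 153.33)
-J = -√587730/5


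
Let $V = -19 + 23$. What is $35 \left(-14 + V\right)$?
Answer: $-350$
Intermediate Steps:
$V = 4$
$35 \left(-14 + V\right) = 35 \left(-14 + 4\right) = 35 \left(-10\right) = -350$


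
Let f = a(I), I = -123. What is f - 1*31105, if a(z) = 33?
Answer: -31072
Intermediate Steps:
f = 33
f - 1*31105 = 33 - 1*31105 = 33 - 31105 = -31072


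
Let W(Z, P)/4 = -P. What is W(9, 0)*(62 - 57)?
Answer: 0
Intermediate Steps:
W(Z, P) = -4*P (W(Z, P) = 4*(-P) = -4*P)
W(9, 0)*(62 - 57) = (-4*0)*(62 - 57) = 0*5 = 0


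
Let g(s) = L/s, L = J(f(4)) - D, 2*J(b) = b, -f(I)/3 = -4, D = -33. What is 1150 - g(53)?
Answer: 60911/53 ≈ 1149.3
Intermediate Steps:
f(I) = 12 (f(I) = -3*(-4) = 12)
J(b) = b/2
L = 39 (L = (½)*12 - 1*(-33) = 6 + 33 = 39)
g(s) = 39/s
1150 - g(53) = 1150 - 39/53 = 60911/53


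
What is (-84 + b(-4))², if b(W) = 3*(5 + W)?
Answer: 6561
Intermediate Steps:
b(W) = 15 + 3*W
(-84 + b(-4))² = (-84 + (15 + 3*(-4)))² = (-84 + (15 - 12))² = (-84 + 3)² = (-81)² = 6561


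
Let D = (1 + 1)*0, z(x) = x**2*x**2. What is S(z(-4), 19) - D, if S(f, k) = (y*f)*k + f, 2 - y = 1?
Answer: 5120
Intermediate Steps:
z(x) = x**4
y = 1 (y = 2 - 1*1 = 2 - 1 = 1)
S(f, k) = f + f*k (S(f, k) = (1*f)*k + f = f*k + f = f + f*k)
D = 0 (D = 2*0 = 0)
S(z(-4), 19) - D = (-4)**4*(1 + 19) - 1*0 = 256*20 + 0 = 5120 + 0 = 5120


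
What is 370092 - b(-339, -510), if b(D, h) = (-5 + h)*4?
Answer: 372152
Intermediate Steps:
b(D, h) = -20 + 4*h
370092 - b(-339, -510) = 370092 - (-20 + 4*(-510)) = 370092 - (-20 - 2040) = 370092 - 1*(-2060) = 370092 + 2060 = 372152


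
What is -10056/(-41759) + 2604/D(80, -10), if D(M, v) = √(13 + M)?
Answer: 10056/41759 + 28*√93 ≈ 270.26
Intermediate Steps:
-10056/(-41759) + 2604/D(80, -10) = -10056/(-41759) + 2604/(√(13 + 80)) = -10056*(-1/41759) + 2604/(√93) = 10056/41759 + 2604*(√93/93) = 10056/41759 + 28*√93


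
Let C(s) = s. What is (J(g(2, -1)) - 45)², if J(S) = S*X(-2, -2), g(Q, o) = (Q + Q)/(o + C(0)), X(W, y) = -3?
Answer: 1089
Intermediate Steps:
g(Q, o) = 2*Q/o (g(Q, o) = (Q + Q)/(o + 0) = (2*Q)/o = 2*Q/o)
J(S) = -3*S (J(S) = S*(-3) = -3*S)
(J(g(2, -1)) - 45)² = (-6*2/(-1) - 45)² = (-6*2*(-1) - 45)² = (-3*(-4) - 45)² = (12 - 45)² = (-33)² = 1089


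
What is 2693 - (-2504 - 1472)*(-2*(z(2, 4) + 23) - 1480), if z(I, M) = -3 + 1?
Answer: -6048779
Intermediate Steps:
z(I, M) = -2
2693 - (-2504 - 1472)*(-2*(z(2, 4) + 23) - 1480) = 2693 - (-2504 - 1472)*(-2*(-2 + 23) - 1480) = 2693 - (-3976)*(-2*21 - 1480) = 2693 - (-3976)*(-42 - 1480) = 2693 - (-3976)*(-1522) = 2693 - 1*6051472 = 2693 - 6051472 = -6048779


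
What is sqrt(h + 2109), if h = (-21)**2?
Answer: 5*sqrt(102) ≈ 50.497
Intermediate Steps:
h = 441
sqrt(h + 2109) = sqrt(441 + 2109) = sqrt(2550) = 5*sqrt(102)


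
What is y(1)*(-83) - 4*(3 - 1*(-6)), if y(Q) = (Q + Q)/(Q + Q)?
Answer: -119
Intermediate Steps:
y(Q) = 1 (y(Q) = (2*Q)/((2*Q)) = (2*Q)*(1/(2*Q)) = 1)
y(1)*(-83) - 4*(3 - 1*(-6)) = 1*(-83) - 4*(3 - 1*(-6)) = -83 - 4*(3 + 6) = -83 - 4*9 = -83 - 36 = -119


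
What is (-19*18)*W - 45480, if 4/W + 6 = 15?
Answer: -45632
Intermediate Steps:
W = 4/9 (W = 4/(-6 + 15) = 4/9 ≈ 0.44444)
(-19*18)*W - 45480 = -19*18*(4/9) - 45480 = -342*4/9 - 45480 = -152 - 45480 = -45632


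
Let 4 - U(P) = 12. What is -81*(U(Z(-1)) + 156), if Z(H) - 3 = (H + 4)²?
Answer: -11988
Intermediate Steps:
Z(H) = 3 + (4 + H)² (Z(H) = 3 + (H + 4)² = 3 + (4 + H)²)
U(P) = -8 (U(P) = 4 - 1*12 = 4 - 12 = -8)
-81*(U(Z(-1)) + 156) = -81*(-8 + 156) = -81*148 = -11988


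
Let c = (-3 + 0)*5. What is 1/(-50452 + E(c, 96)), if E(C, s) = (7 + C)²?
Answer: -1/50388 ≈ -1.9846e-5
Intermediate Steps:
c = -15 (c = -3*5 = -15)
1/(-50452 + E(c, 96)) = 1/(-50452 + (7 - 15)²) = 1/(-50452 + (-8)²) = 1/(-50452 + 64) = 1/(-50388) = -1/50388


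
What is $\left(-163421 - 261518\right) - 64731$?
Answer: $-489670$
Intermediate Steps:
$\left(-163421 - 261518\right) - 64731 = -424939 - 64731 = -489670$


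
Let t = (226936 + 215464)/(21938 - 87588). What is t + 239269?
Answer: 314151349/1313 ≈ 2.3926e+5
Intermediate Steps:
t = -8848/1313 (t = 442400/(-65650) = 442400*(-1/65650) = -8848/1313 ≈ -6.7388)
t + 239269 = -8848/1313 + 239269 = 314151349/1313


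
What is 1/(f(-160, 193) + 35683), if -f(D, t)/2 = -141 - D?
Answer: 1/35645 ≈ 2.8054e-5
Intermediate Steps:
f(D, t) = 282 + 2*D (f(D, t) = -2*(-141 - D) = 282 + 2*D)
1/(f(-160, 193) + 35683) = 1/((282 + 2*(-160)) + 35683) = 1/((282 - 320) + 35683) = 1/(-38 + 35683) = 1/35645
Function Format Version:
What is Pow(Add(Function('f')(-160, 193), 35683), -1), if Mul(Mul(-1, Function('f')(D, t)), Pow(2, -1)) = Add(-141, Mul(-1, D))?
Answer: Rational(1, 35645) ≈ 2.8054e-5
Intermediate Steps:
Function('f')(D, t) = Add(282, Mul(2, D)) (Function('f')(D, t) = Mul(-2, Add(-141, Mul(-1, D))) = Add(282, Mul(2, D)))
Pow(Add(Function('f')(-160, 193), 35683), -1) = Pow(Add(Add(282, Mul(2, -160)), 35683), -1) = Pow(Add(Add(282, -320), 35683), -1) = Pow(Add(-38, 35683), -1) = Pow(35645, -1) = Rational(1, 35645)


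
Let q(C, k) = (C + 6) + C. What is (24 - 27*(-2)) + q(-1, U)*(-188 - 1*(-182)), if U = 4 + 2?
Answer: 54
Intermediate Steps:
U = 6
q(C, k) = 6 + 2*C (q(C, k) = (6 + C) + C = 6 + 2*C)
(24 - 27*(-2)) + q(-1, U)*(-188 - 1*(-182)) = (24 - 27*(-2)) + (6 + 2*(-1))*(-188 - 1*(-182)) = (24 + 54) + (6 - 2)*(-188 + 182) = 78 + 4*(-6) = 78 - 24 = 54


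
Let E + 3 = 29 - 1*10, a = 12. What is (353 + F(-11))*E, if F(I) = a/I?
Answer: 61936/11 ≈ 5630.5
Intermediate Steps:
F(I) = 12/I
E = 16 (E = -3 + (29 - 1*10) = -3 + (29 - 10) = -3 + 19 = 16)
(353 + F(-11))*E = (353 + 12/(-11))*16 = (353 + 12*(-1/11))*16 = (353 - 12/11)*16 = (3871/11)*16 = 61936/11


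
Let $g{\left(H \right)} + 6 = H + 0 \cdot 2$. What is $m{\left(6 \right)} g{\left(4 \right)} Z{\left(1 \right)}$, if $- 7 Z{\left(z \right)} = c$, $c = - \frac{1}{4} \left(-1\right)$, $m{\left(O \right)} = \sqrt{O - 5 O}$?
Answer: $\frac{i \sqrt{6}}{7} \approx 0.34993 i$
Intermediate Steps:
$m{\left(O \right)} = 2 \sqrt{- O}$ ($m{\left(O \right)} = \sqrt{- 4 O} = 2 \sqrt{- O}$)
$c = \frac{1}{4}$ ($c = \left(-1\right) \frac{1}{4} \left(-1\right) = \left(- \frac{1}{4}\right) \left(-1\right) = \frac{1}{4} \approx 0.25$)
$g{\left(H \right)} = -6 + H$ ($g{\left(H \right)} = -6 + \left(H + 0 \cdot 2\right) = -6 + \left(H + 0\right) = -6 + H$)
$Z{\left(z \right)} = - \frac{1}{28}$ ($Z{\left(z \right)} = \left(- \frac{1}{7}\right) \frac{1}{4} = - \frac{1}{28}$)
$m{\left(6 \right)} g{\left(4 \right)} Z{\left(1 \right)} = 2 \sqrt{\left(-1\right) 6} \left(-6 + 4\right) \left(- \frac{1}{28}\right) = 2 \sqrt{-6} \left(-2\right) \left(- \frac{1}{28}\right) = 2 i \sqrt{6} \left(-2\right) \left(- \frac{1}{28}\right) = - 4 i \sqrt{6} \left(- \frac{1}{28}\right) = \frac{i \sqrt{6}}{7}$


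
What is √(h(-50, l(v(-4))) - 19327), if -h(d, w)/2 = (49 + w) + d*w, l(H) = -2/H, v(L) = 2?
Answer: I*√19523 ≈ 139.72*I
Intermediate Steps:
h(d, w) = -98 - 2*w - 2*d*w (h(d, w) = -2*((49 + w) + d*w) = -2*(49 + w + d*w) = -98 - 2*w - 2*d*w)
√(h(-50, l(v(-4))) - 19327) = √((-98 - (-4)/2 - 2*(-50)*(-2/2)) - 19327) = √((-98 - (-4)/2 - 2*(-50)*(-2*½)) - 19327) = √((-98 - 2*(-1) - 2*(-50)*(-1)) - 19327) = √((-98 + 2 - 100) - 19327) = √(-196 - 19327) = √(-19523) = I*√19523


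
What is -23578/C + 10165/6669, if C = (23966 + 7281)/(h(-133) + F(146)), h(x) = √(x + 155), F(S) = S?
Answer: -1191561043/10967697 - 23578*√22/31247 ≈ -112.18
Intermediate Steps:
h(x) = √(155 + x)
C = 31247/(146 + √22) (C = (23966 + 7281)/(√(155 - 133) + 146) = 31247/(√22 + 146) = 31247/(146 + √22) ≈ 207.36)
-23578/C + 10165/6669 = -23578/(2281031/10647 - 31247*√22/21294) + 10165/6669 = -23578/(2281031/10647 - 31247*√22/21294) + 10165*(1/6669) = -23578/(2281031/10647 - 31247*√22/21294) + 535/351 = 535/351 - 23578/(2281031/10647 - 31247*√22/21294)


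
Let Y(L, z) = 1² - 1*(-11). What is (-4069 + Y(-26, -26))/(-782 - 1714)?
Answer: 4057/2496 ≈ 1.6254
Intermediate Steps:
Y(L, z) = 12 (Y(L, z) = 1 + 11 = 12)
(-4069 + Y(-26, -26))/(-782 - 1714) = (-4069 + 12)/(-782 - 1714) = -4057/(-2496) = -4057*(-1/2496) = 4057/2496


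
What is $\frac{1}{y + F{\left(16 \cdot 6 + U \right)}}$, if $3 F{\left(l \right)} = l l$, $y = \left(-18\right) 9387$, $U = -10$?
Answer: $- \frac{3}{499502} \approx -6.006 \cdot 10^{-6}$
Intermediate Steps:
$y = -168966$
$F{\left(l \right)} = \frac{l^{2}}{3}$ ($F{\left(l \right)} = \frac{l l}{3} = \frac{l^{2}}{3}$)
$\frac{1}{y + F{\left(16 \cdot 6 + U \right)}} = \frac{1}{-168966 + \frac{\left(16 \cdot 6 - 10\right)^{2}}{3}} = \frac{1}{-168966 + \frac{\left(96 - 10\right)^{2}}{3}} = \frac{1}{-168966 + \frac{86^{2}}{3}} = \frac{1}{-168966 + \frac{1}{3} \cdot 7396} = \frac{1}{-168966 + \frac{7396}{3}} = \frac{1}{- \frac{499502}{3}} = - \frac{3}{499502}$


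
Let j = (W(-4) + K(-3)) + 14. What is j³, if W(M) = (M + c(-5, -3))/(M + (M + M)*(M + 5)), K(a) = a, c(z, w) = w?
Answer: 2685619/1728 ≈ 1554.2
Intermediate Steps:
W(M) = (-3 + M)/(M + 2*M*(5 + M)) (W(M) = (M - 3)/(M + (M + M)*(M + 5)) = (-3 + M)/(M + (2*M)*(5 + M)) = (-3 + M)/(M + 2*M*(5 + M)))
j = 139/12 (j = ((-3 - 4)/((-4)*(11 + 2*(-4))) - 3) + 14 = (-¼*(-7)/(11 - 8) - 3) + 14 = (-¼*(-7)/3 - 3) + 14 = (-¼*⅓*(-7) - 3) + 14 = (7/12 - 3) + 14 = -29/12 + 14 = 139/12 ≈ 11.583)
j³ = (139/12)³ = 2685619/1728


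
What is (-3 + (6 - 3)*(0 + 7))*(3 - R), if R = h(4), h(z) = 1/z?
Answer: 99/2 ≈ 49.500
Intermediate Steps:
h(z) = 1/z
R = ¼ (R = 1/4 = ¼ ≈ 0.25000)
(-3 + (6 - 3)*(0 + 7))*(3 - R) = (-3 + (6 - 3)*(0 + 7))*(3 - 1*¼) = (-3 + 3*7)*(3 - ¼) = (-3 + 21)*(11/4) = 18*(11/4) = 99/2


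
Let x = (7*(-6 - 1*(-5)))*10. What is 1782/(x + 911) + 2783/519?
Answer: 3265361/436479 ≈ 7.4811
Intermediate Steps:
x = -70 (x = (7*(-6 + 5))*10 = (7*(-1))*10 = -7*10 = -70)
1782/(x + 911) + 2783/519 = 1782/(-70 + 911) + 2783/519 = 1782/841 + 2783*(1/519) = 1782*(1/841) + 2783/519 = 1782/841 + 2783/519 = 3265361/436479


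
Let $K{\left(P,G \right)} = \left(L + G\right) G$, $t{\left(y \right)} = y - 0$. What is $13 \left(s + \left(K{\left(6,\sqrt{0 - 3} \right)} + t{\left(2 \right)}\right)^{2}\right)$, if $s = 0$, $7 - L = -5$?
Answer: $-5603 - 312 i \sqrt{3} \approx -5603.0 - 540.4 i$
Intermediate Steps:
$L = 12$ ($L = 7 - -5 = 7 + 5 = 12$)
$t{\left(y \right)} = y$ ($t{\left(y \right)} = y + 0 = y$)
$K{\left(P,G \right)} = G \left(12 + G\right)$ ($K{\left(P,G \right)} = \left(12 + G\right) G = G \left(12 + G\right)$)
$13 \left(s + \left(K{\left(6,\sqrt{0 - 3} \right)} + t{\left(2 \right)}\right)^{2}\right) = 13 \left(0 + \left(\sqrt{0 - 3} \left(12 + \sqrt{0 - 3}\right) + 2\right)^{2}\right) = 13 \left(0 + \left(\sqrt{-3} \left(12 + \sqrt{-3}\right) + 2\right)^{2}\right) = 13 \left(0 + \left(i \sqrt{3} \left(12 + i \sqrt{3}\right) + 2\right)^{2}\right) = 13 \left(0 + \left(2 + i \sqrt{3} \left(12 + i \sqrt{3}\right)\right)^{2}\right) = 13 \left(2 + i \sqrt{3} \left(12 + i \sqrt{3}\right)\right)^{2}$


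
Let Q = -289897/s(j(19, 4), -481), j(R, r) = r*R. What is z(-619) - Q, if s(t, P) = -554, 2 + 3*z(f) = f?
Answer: -404575/554 ≈ -730.28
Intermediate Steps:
j(R, r) = R*r
z(f) = -2/3 + f/3
Q = 289897/554 (Q = -289897/(-554) = -289897*(-1/554) = 289897/554 ≈ 523.28)
z(-619) - Q = (-2/3 + (1/3)*(-619)) - 1*289897/554 = (-2/3 - 619/3) - 289897/554 = -207 - 289897/554 = -404575/554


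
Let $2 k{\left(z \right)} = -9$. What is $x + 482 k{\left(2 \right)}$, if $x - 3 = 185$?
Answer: $-1981$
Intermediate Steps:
$x = 188$ ($x = 3 + 185 = 188$)
$k{\left(z \right)} = - \frac{9}{2}$ ($k{\left(z \right)} = \frac{1}{2} \left(-9\right) = - \frac{9}{2}$)
$x + 482 k{\left(2 \right)} = 188 + 482 \left(- \frac{9}{2}\right) = 188 - 2169 = -1981$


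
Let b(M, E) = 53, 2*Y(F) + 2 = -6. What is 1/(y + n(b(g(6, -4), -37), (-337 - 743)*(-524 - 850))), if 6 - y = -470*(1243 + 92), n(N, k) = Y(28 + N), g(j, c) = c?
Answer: 1/627452 ≈ 1.5937e-6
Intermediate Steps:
Y(F) = -4 (Y(F) = -1 + (1/2)*(-6) = -1 - 3 = -4)
n(N, k) = -4
y = 627456 (y = 6 - (-470)*(1243 + 92) = 6 - (-470)*1335 = 6 - 1*(-627450) = 6 + 627450 = 627456)
1/(y + n(b(g(6, -4), -37), (-337 - 743)*(-524 - 850))) = 1/(627456 - 4) = 1/627452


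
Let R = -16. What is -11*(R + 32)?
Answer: -176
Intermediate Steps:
-11*(R + 32) = -11*(-16 + 32) = -11*16 = -176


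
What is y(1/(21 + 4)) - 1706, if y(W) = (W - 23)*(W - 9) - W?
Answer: -937699/625 ≈ -1500.3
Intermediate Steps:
y(W) = -W + (-23 + W)*(-9 + W) (y(W) = (-23 + W)*(-9 + W) - W = -W + (-23 + W)*(-9 + W))
y(1/(21 + 4)) - 1706 = (207 + (1/(21 + 4))² - 33/(21 + 4)) - 1706 = (207 + (1/25)² - 33/25) - 1706 = (207 + (1/25)² - 33*1/25) - 1706 = (207 + 1/625 - 33/25) - 1706 = 128551/625 - 1706 = -937699/625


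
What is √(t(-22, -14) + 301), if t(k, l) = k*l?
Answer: √609 ≈ 24.678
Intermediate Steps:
√(t(-22, -14) + 301) = √(-22*(-14) + 301) = √(308 + 301) = √609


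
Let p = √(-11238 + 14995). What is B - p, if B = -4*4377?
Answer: -17508 - 17*√13 ≈ -17569.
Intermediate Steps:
p = 17*√13 (p = √3757 = 17*√13 ≈ 61.294)
B = -17508
B - p = -17508 - 17*√13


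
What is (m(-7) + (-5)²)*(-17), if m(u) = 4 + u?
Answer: -374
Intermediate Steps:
(m(-7) + (-5)²)*(-17) = ((4 - 7) + (-5)²)*(-17) = (-3 + 25)*(-17) = 22*(-17) = -374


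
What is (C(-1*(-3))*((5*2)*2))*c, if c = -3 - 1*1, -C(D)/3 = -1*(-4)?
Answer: 960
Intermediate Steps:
C(D) = -12 (C(D) = -(-3)*(-4) = -3*4 = -12)
c = -4 (c = -3 - 1 = -4)
(C(-1*(-3))*((5*2)*2))*c = -12*5*2*2*(-4) = -120*2*(-4) = -12*20*(-4) = -240*(-4) = 960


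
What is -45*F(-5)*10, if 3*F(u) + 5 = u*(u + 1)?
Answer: -2250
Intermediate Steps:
F(u) = -5/3 + u*(1 + u)/3 (F(u) = -5/3 + (u*(u + 1))/3 = -5/3 + (u*(1 + u))/3 = -5/3 + u*(1 + u)/3)
-45*F(-5)*10 = -45*(-5/3 + (⅓)*(-5) + (⅓)*(-5)²)*10 = -45*(-5/3 - 5/3 + (⅓)*25)*10 = -45*(-5/3 - 5/3 + 25/3)*10 = -45*5*10 = -225*10 = -2250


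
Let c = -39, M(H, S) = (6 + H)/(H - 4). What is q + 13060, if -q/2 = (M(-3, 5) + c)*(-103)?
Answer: 34564/7 ≈ 4937.7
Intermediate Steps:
M(H, S) = (6 + H)/(-4 + H)
q = -56856/7 (q = -2*((6 - 3)/(-4 - 3) - 39)*(-103) = -2*(3/(-7) - 39)*(-103) = -2*(-1/7*3 - 39)*(-103) = -2*(-3/7 - 39)*(-103) = -(-552)*(-103)/7 = -2*28428/7 = -56856/7 ≈ -8122.3)
q + 13060 = -56856/7 + 13060 = 34564/7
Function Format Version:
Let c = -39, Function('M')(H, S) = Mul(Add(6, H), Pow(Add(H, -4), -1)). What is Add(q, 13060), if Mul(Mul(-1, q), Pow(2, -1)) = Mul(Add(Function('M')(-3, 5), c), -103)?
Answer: Rational(34564, 7) ≈ 4937.7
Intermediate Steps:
Function('M')(H, S) = Mul(Pow(Add(-4, H), -1), Add(6, H)) (Function('M')(H, S) = Mul(Add(6, H), Pow(Add(-4, H), -1)) = Mul(Pow(Add(-4, H), -1), Add(6, H)))
q = Rational(-56856, 7) (q = Mul(-2, Mul(Add(Mul(Pow(Add(-4, -3), -1), Add(6, -3)), -39), -103)) = Mul(-2, Mul(Add(Mul(Pow(-7, -1), 3), -39), -103)) = Mul(-2, Mul(Add(Mul(Rational(-1, 7), 3), -39), -103)) = Mul(-2, Mul(Add(Rational(-3, 7), -39), -103)) = Mul(-2, Mul(Rational(-276, 7), -103)) = Mul(-2, Rational(28428, 7)) = Rational(-56856, 7) ≈ -8122.3)
Add(q, 13060) = Add(Rational(-56856, 7), 13060) = Rational(34564, 7)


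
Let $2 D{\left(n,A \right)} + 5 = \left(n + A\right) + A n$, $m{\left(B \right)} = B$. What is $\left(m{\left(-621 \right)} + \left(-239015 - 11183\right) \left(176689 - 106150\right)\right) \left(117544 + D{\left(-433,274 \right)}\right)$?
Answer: $-1026114075039363$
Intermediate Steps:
$D{\left(n,A \right)} = - \frac{5}{2} + \frac{A}{2} + \frac{n}{2} + \frac{A n}{2}$ ($D{\left(n,A \right)} = - \frac{5}{2} + \frac{\left(n + A\right) + A n}{2} = - \frac{5}{2} + \frac{\left(A + n\right) + A n}{2} = - \frac{5}{2} + \frac{A + n + A n}{2} = - \frac{5}{2} + \left(\frac{A}{2} + \frac{n}{2} + \frac{A n}{2}\right) = - \frac{5}{2} + \frac{A}{2} + \frac{n}{2} + \frac{A n}{2}$)
$\left(m{\left(-621 \right)} + \left(-239015 - 11183\right) \left(176689 - 106150\right)\right) \left(117544 + D{\left(-433,274 \right)}\right) = \left(-621 + \left(-239015 - 11183\right) \left(176689 - 106150\right)\right) \left(117544 + \left(- \frac{5}{2} + \frac{1}{2} \cdot 274 + \frac{1}{2} \left(-433\right) + \frac{1}{2} \cdot 274 \left(-433\right)\right)\right) = \left(-621 - 17648716722\right) \left(117544 - 59403\right) = \left(-17648717343\right) 58141 = -1026114075039363$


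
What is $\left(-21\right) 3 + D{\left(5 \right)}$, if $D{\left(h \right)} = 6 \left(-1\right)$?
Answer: $-69$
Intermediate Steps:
$D{\left(h \right)} = -6$
$\left(-21\right) 3 + D{\left(5 \right)} = \left(-21\right) 3 - 6 = -63 - 6 = -69$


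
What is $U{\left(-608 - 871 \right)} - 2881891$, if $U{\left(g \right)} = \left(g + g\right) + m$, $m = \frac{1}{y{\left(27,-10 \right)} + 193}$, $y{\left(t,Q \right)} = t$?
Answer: $- \frac{634666779}{220} \approx -2.8848 \cdot 10^{6}$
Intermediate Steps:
$m = \frac{1}{220}$ ($m = \frac{1}{27 + 193} = \frac{1}{220} \approx 0.0045455$)
$U{\left(g \right)} = \frac{1}{220} + 2 g$ ($U{\left(g \right)} = \left(g + g\right) + \frac{1}{220} = 2 g + \frac{1}{220} = \frac{1}{220} + 2 g$)
$U{\left(-608 - 871 \right)} - 2881891 = \left(\frac{1}{220} + 2 \left(-608 - 871\right)\right) - 2881891 = \left(\frac{1}{220} + 2 \left(-1479\right)\right) - 2881891 = \left(\frac{1}{220} - 2958\right) - 2881891 = - \frac{650759}{220} - 2881891 = - \frac{634666779}{220}$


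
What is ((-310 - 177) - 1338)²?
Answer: 3330625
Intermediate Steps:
((-310 - 177) - 1338)² = (-487 - 1338)² = (-1825)² = 3330625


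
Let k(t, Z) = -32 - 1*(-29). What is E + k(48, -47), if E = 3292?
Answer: 3289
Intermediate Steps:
k(t, Z) = -3 (k(t, Z) = -32 + 29 = -3)
E + k(48, -47) = 3292 - 3 = 3289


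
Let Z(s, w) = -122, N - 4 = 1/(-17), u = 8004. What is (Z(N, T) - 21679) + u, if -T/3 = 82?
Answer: -13797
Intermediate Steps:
T = -246 (T = -3*82 = -246)
N = 67/17 (N = 4 + 1/(-17) = 4 - 1/17 = 67/17 ≈ 3.9412)
(Z(N, T) - 21679) + u = (-122 - 21679) + 8004 = -21801 + 8004 = -13797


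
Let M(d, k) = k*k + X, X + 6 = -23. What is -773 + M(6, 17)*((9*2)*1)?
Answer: 3907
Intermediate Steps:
X = -29 (X = -6 - 23 = -29)
M(d, k) = -29 + k² (M(d, k) = k*k - 29 = k² - 29 = -29 + k²)
-773 + M(6, 17)*((9*2)*1) = -773 + (-29 + 17²)*((9*2)*1) = -773 + (-29 + 289)*(18*1) = -773 + 260*18 = -773 + 4680 = 3907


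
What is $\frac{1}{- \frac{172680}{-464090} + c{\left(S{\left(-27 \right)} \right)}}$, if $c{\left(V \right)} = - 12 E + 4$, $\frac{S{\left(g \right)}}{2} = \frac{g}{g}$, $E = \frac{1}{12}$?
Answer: $\frac{46409}{156495} \approx 0.29655$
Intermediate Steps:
$E = \frac{1}{12} \approx 0.083333$
$S{\left(g \right)} = 2$ ($S{\left(g \right)} = 2 \frac{g}{g} = 2 \cdot 1 = 2$)
$c{\left(V \right)} = 3$ ($c{\left(V \right)} = \left(-12\right) \frac{1}{12} + 4 = -1 + 4 = 3$)
$\frac{1}{- \frac{172680}{-464090} + c{\left(S{\left(-27 \right)} \right)}} = \frac{1}{- \frac{172680}{-464090} + 3} = \frac{1}{\left(-172680\right) \left(- \frac{1}{464090}\right) + 3} = \frac{1}{\frac{17268}{46409} + 3} = \frac{1}{\frac{156495}{46409}} = \frac{46409}{156495}$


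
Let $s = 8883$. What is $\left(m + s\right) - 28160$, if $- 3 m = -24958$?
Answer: $- \frac{32873}{3} \approx -10958.0$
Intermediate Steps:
$m = \frac{24958}{3}$ ($m = \left(- \frac{1}{3}\right) \left(-24958\right) = \frac{24958}{3} \approx 8319.3$)
$\left(m + s\right) - 28160 = \left(\frac{24958}{3} + 8883\right) - 28160 = \frac{51607}{3} - 28160 = - \frac{32873}{3}$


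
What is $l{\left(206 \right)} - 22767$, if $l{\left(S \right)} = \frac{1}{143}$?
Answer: $- \frac{3255680}{143} \approx -22767.0$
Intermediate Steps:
$l{\left(S \right)} = \frac{1}{143}$
$l{\left(206 \right)} - 22767 = \frac{1}{143} - 22767 = - \frac{3255680}{143}$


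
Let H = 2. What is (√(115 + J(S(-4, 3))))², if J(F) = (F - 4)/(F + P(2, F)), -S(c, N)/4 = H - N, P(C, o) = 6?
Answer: 115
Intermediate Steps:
S(c, N) = -8 + 4*N (S(c, N) = -4*(2 - N) = -8 + 4*N)
J(F) = (-4 + F)/(6 + F) (J(F) = (F - 4)/(F + 6) = (-4 + F)/(6 + F))
(√(115 + J(S(-4, 3))))² = (√(115 + (-4 + (-8 + 4*3))/(6 + (-8 + 4*3))))² = (√(115 + (-4 + (-8 + 12))/(6 + (-8 + 12))))² = (√(115 + (-4 + 4)/(6 + 4)))² = (√(115 + 0/10))² = (√(115 + (⅒)*0))² = (√(115 + 0))² = (√115)² = 115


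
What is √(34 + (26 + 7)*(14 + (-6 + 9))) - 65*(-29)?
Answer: 1885 + √595 ≈ 1909.4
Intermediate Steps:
√(34 + (26 + 7)*(14 + (-6 + 9))) - 65*(-29) = √(34 + 33*(14 + 3)) + 1885 = √(34 + 33*17) + 1885 = √(34 + 561) + 1885 = √595 + 1885 = 1885 + √595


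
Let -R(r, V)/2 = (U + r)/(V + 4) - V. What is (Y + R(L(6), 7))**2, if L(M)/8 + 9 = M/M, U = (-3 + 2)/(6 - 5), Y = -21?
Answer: 2809/121 ≈ 23.215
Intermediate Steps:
U = -1 (U = -1/1 = -1*1 = -1)
L(M) = -64 (L(M) = -72 + 8*(M/M) = -72 + 8*1 = -72 + 8 = -64)
R(r, V) = 2*V - 2*(-1 + r)/(4 + V) (R(r, V) = -2*((-1 + r)/(V + 4) - V) = -2*((-1 + r)/(4 + V) - V) = -2*(-V + (-1 + r)/(4 + V)) = 2*V - 2*(-1 + r)/(4 + V))
(Y + R(L(6), 7))**2 = (-21 + 2*(1 + 7**2 - 1*(-64) + 4*7)/(4 + 7))**2 = (-21 + 2*(1 + 49 + 64 + 28)/11)**2 = (-21 + 2*(1/11)*142)**2 = (-21 + 284/11)**2 = (53/11)**2 = 2809/121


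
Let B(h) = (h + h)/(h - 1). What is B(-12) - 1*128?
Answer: -1640/13 ≈ -126.15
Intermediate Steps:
B(h) = 2*h/(-1 + h) (B(h) = (2*h)/(-1 + h) = 2*h/(-1 + h))
B(-12) - 1*128 = 2*(-12)/(-1 - 12) - 1*128 = 2*(-12)/(-13) - 128 = 2*(-12)*(-1/13) - 128 = 24/13 - 128 = -1640/13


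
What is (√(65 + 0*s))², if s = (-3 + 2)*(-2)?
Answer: 65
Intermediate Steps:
s = 2 (s = -1*(-2) = 2)
(√(65 + 0*s))² = (√(65 + 0*2))² = (√(65 + 0))² = (√65)² = 65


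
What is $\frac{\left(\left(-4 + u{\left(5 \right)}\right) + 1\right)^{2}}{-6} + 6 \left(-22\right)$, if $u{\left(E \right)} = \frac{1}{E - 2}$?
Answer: $- \frac{3596}{27} \approx -133.19$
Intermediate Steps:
$u{\left(E \right)} = \frac{1}{-2 + E}$
$\frac{\left(\left(-4 + u{\left(5 \right)}\right) + 1\right)^{2}}{-6} + 6 \left(-22\right) = \frac{\left(\left(-4 + \frac{1}{-2 + 5}\right) + 1\right)^{2}}{-6} + 6 \left(-22\right) = \left(\left(-4 + \frac{1}{3}\right) + 1\right)^{2} \left(- \frac{1}{6}\right) - 132 = \left(- \frac{11}{3} + 1\right)^{2} \left(- \frac{1}{6}\right) - 132 = \left(- \frac{8}{3}\right)^{2} \left(- \frac{1}{6}\right) - 132 = \frac{64}{9} \left(- \frac{1}{6}\right) - 132 = - \frac{32}{27} - 132 = - \frac{3596}{27}$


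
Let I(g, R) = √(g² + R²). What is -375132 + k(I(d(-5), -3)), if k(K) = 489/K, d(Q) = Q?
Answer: -375132 + 489*√34/34 ≈ -3.7505e+5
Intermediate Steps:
I(g, R) = √(R² + g²)
-375132 + k(I(d(-5), -3)) = -375132 + 489/(√((-3)² + (-5)²)) = -375132 + 489/(√(9 + 25)) = -375132 + 489/(√34) = -375132 + 489*(√34/34) = -375132 + 489*√34/34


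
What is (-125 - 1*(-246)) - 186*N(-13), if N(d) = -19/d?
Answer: -1961/13 ≈ -150.85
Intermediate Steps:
(-125 - 1*(-246)) - 186*N(-13) = (-125 - 1*(-246)) - (-3534)/(-13) = (-125 + 246) - (-3534)*(-1)/13 = 121 - 186*19/13 = 121 - 3534/13 = -1961/13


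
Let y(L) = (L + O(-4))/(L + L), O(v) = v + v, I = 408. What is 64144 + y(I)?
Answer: 3271369/51 ≈ 64145.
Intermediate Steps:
O(v) = 2*v
y(L) = (-8 + L)/(2*L) (y(L) = (L + 2*(-4))/(L + L) = (L - 8)/((2*L)) = (-8 + L)*(1/(2*L)) = (-8 + L)/(2*L))
64144 + y(I) = 64144 + (½)*(-8 + 408)/408 = 64144 + (½)*(1/408)*400 = 64144 + 25/51 = 3271369/51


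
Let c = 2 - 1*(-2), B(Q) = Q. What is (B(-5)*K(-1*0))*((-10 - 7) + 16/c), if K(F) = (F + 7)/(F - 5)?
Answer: -91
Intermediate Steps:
c = 4 (c = 2 + 2 = 4)
K(F) = (7 + F)/(-5 + F)
(B(-5)*K(-1*0))*((-10 - 7) + 16/c) = (-5*(7 - 1*0)/(-5 - 1*0))*((-10 - 7) + 16/4) = (-5*(7 + 0)/(-5 + 0))*(-17 + 16*(1/4)) = (-5*7/(-5))*(-17 + 4) = -(-1)*7*(-13) = -5*(-7/5)*(-13) = 7*(-13) = -91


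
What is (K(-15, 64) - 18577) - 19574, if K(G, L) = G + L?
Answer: -38102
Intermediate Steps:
(K(-15, 64) - 18577) - 19574 = ((-15 + 64) - 18577) - 19574 = (49 - 18577) - 19574 = -18528 - 19574 = -38102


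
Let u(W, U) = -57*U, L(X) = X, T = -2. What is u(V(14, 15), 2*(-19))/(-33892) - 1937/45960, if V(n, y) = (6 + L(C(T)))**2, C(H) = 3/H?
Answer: -41299541/389419080 ≈ -0.10605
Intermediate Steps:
V(n, y) = 81/4 (V(n, y) = (6 + 3/(-2))**2 = (6 + 3*(-1/2))**2 = (6 - 3/2)**2 = (9/2)**2 = 81/4)
u(V(14, 15), 2*(-19))/(-33892) - 1937/45960 = -114*(-19)/(-33892) - 1937/45960 = -57*(-38)*(-1/33892) - 1937*1/45960 = 2166*(-1/33892) - 1937/45960 = -1083/16946 - 1937/45960 = -41299541/389419080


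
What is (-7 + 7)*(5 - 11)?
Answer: 0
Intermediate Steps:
(-7 + 7)*(5 - 11) = 0*(-6) = 0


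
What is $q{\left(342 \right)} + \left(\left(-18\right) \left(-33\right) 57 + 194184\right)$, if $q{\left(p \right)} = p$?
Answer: $228384$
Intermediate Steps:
$q{\left(342 \right)} + \left(\left(-18\right) \left(-33\right) 57 + 194184\right) = 342 + \left(\left(-18\right) \left(-33\right) 57 + 194184\right) = 342 + \left(594 \cdot 57 + 194184\right) = 342 + \left(33858 + 194184\right) = 342 + 228042 = 228384$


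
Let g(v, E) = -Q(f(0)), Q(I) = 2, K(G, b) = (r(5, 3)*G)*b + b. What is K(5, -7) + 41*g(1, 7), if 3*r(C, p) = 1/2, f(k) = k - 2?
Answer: -569/6 ≈ -94.833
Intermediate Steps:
f(k) = -2 + k
r(C, p) = ⅙ (r(C, p) = (1/2)/3 = (1*(½))/3 = (⅓)*(½) = ⅙)
K(G, b) = b + G*b/6 (K(G, b) = (G/6)*b + b = G*b/6 + b = b + G*b/6)
g(v, E) = -2 (g(v, E) = -1*2 = -2)
K(5, -7) + 41*g(1, 7) = (⅙)*(-7)*(6 + 5) + 41*(-2) = (⅙)*(-7)*11 - 82 = -77/6 - 82 = -569/6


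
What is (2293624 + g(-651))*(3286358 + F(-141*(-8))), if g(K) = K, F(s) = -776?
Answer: 7533750815286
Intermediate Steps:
(2293624 + g(-651))*(3286358 + F(-141*(-8))) = (2293624 - 651)*(3286358 - 776) = 2292973*3285582 = 7533750815286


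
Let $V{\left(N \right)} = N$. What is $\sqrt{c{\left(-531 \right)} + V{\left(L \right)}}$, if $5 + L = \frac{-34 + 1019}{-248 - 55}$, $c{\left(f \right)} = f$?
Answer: $\frac{i \sqrt{49508079}}{303} \approx 23.222 i$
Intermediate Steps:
$L = - \frac{2500}{303}$ ($L = -5 + \frac{-34 + 1019}{-248 - 55} = -5 + \frac{985}{-303} = -5 + 985 \left(- \frac{1}{303}\right) = -5 - \frac{985}{303} = - \frac{2500}{303} \approx -8.2508$)
$\sqrt{c{\left(-531 \right)} + V{\left(L \right)}} = \sqrt{-531 - \frac{2500}{303}} = \sqrt{- \frac{163393}{303}} = \frac{i \sqrt{49508079}}{303}$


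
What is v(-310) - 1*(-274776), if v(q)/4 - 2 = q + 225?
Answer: 274444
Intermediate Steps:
v(q) = 908 + 4*q (v(q) = 8 + 4*(q + 225) = 8 + 4*(225 + q) = 8 + (900 + 4*q) = 908 + 4*q)
v(-310) - 1*(-274776) = (908 + 4*(-310)) - 1*(-274776) = (908 - 1240) + 274776 = -332 + 274776 = 274444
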